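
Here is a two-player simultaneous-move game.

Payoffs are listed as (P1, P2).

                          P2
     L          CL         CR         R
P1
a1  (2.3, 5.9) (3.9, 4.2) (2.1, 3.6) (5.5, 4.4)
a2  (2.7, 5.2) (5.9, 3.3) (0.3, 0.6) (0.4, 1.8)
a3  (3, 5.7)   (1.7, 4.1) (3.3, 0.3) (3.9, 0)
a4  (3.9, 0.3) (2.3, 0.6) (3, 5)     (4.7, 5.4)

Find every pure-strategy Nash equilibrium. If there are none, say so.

No pure-strategy Nash equilibrium.

P1 against L: payoffs 2.3, 2.7, 3, 3.9 → best response a4.
P1 against CL: payoffs 3.9, 5.9, 1.7, 2.3 → best response a2.
P1 against CR: payoffs 2.1, 0.3, 3.3, 3 → best response a3.
P1 against R: payoffs 5.5, 0.4, 3.9, 4.7 → best response a1.
P2 against a1: payoffs 5.9, 4.2, 3.6, 4.4 → best response L.
P2 against a2: payoffs 5.2, 3.3, 0.6, 1.8 → best response L.
P2 against a3: payoffs 5.7, 4.1, 0.3, 0 → best response L.
P2 against a4: payoffs 0.3, 0.6, 5, 5.4 → best response R.
No profile is a mutual best response for all players.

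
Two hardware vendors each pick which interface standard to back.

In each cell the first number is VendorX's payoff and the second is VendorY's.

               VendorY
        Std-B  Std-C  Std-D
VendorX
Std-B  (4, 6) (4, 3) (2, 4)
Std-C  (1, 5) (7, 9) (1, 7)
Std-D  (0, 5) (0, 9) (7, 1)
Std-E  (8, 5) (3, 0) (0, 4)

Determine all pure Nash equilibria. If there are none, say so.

(Std-C, Std-C), (Std-E, Std-B)

(Std-B, Std-B): VendorX can switch to Std-E (4 → 8). Not NE.
(Std-B, Std-C): VendorX can switch to Std-C (4 → 7). Not NE.
(Std-B, Std-D): VendorX can switch to Std-D (2 → 7). Not NE.
(Std-C, Std-B): VendorX can switch to Std-B (1 → 4). Not NE.
(Std-C, Std-C): VendorX gets 7, best alternative 4; VendorY gets 9, best alternative 7. No profitable deviation — NE.
(Std-C, Std-D): VendorX can switch to Std-B (1 → 2). Not NE.
(Std-D, Std-B): VendorX can switch to Std-B (0 → 4). Not NE.
(Std-D, Std-C): VendorX can switch to Std-B (0 → 4). Not NE.
(Std-D, Std-D): VendorY can switch to Std-B (1 → 5). Not NE.
(Std-E, Std-B): VendorX gets 8, best alternative 4; VendorY gets 5, best alternative 4. No profitable deviation — NE.
(The remaining 2 profiles each have a profitable deviation by the same check.)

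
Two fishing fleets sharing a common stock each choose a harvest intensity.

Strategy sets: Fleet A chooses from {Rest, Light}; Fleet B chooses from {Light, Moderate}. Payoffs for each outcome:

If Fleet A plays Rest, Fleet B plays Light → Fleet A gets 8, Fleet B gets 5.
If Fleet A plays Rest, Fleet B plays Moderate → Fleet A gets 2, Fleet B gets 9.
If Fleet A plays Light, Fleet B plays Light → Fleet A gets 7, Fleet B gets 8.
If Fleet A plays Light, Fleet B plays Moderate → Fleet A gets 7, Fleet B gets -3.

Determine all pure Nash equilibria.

No pure-strategy Nash equilibrium.

For each strategy profile, look for a profitable unilateral deviation.
(Rest, Light): Fleet B can switch to Moderate (5 → 9). Not NE.
(Rest, Moderate): Fleet A can switch to Light (2 → 7). Not NE.
(Light, Light): Fleet A can switch to Rest (7 → 8). Not NE.
(Light, Moderate): Fleet B can switch to Light (-3 → 8). Not NE.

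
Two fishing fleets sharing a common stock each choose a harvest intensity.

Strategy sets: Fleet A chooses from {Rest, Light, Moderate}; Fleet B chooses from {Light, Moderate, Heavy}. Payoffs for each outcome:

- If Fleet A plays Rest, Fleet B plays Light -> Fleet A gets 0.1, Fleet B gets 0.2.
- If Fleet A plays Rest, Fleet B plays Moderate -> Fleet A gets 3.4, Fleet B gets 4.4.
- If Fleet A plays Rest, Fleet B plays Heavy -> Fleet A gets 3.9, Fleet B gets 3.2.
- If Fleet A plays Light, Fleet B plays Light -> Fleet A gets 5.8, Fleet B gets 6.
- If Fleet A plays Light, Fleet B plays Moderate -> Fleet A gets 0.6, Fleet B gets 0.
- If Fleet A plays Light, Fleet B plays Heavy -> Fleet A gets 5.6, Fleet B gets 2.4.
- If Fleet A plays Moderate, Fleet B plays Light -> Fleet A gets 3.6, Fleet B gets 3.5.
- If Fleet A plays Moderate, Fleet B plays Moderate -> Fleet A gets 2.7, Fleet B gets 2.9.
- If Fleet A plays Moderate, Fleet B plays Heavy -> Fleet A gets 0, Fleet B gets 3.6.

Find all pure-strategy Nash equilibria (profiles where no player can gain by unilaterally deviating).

(Rest, Moderate); (Light, Light)

(Rest, Light): Fleet A can switch to Light (0.1 → 5.8). Not NE.
(Rest, Moderate): Fleet A gets 3.4, best alternative 2.7; Fleet B gets 4.4, best alternative 3.2. No profitable deviation — NE.
(Rest, Heavy): Fleet A can switch to Light (3.9 → 5.6). Not NE.
(Light, Light): Fleet A gets 5.8, best alternative 3.6; Fleet B gets 6, best alternative 2.4. No profitable deviation — NE.
(Light, Moderate): Fleet A can switch to Rest (0.6 → 3.4). Not NE.
(Light, Heavy): Fleet B can switch to Light (2.4 → 6). Not NE.
(Moderate, Light): Fleet A can switch to Light (3.6 → 5.8). Not NE.
(Moderate, Moderate): Fleet A can switch to Rest (2.7 → 3.4). Not NE.
(Moderate, Heavy): Fleet A can switch to Rest (0 → 3.9). Not NE.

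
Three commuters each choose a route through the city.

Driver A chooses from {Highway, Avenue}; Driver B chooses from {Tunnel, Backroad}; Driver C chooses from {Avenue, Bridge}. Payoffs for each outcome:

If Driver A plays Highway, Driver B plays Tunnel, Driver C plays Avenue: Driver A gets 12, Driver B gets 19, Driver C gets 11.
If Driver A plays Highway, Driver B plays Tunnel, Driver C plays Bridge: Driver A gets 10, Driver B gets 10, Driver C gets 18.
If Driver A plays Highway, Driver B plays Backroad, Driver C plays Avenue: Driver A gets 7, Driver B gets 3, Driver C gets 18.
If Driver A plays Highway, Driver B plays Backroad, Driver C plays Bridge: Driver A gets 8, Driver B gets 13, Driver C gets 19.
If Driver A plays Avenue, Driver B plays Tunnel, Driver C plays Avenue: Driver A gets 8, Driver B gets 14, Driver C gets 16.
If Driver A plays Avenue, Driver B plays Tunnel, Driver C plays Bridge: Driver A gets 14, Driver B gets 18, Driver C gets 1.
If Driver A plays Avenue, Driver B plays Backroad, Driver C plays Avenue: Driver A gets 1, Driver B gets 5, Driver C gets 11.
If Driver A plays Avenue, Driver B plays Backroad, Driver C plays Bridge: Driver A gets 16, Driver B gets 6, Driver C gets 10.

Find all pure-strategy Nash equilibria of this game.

(Highway, Tunnel, Avenue): Driver C can switch to Bridge (11 → 18). Not NE.
(Highway, Tunnel, Bridge): Driver A can switch to Avenue (10 → 14). Not NE.
(Highway, Backroad, Avenue): Driver B can switch to Tunnel (3 → 19). Not NE.
(Highway, Backroad, Bridge): Driver A can switch to Avenue (8 → 16). Not NE.
(Avenue, Tunnel, Avenue): Driver A can switch to Highway (8 → 12). Not NE.
(Avenue, Tunnel, Bridge): Driver C can switch to Avenue (1 → 16). Not NE.
(Avenue, Backroad, Avenue): Driver A can switch to Highway (1 → 7). Not NE.
(Avenue, Backroad, Bridge): Driver B can switch to Tunnel (6 → 18). Not NE.

No pure-strategy Nash equilibrium.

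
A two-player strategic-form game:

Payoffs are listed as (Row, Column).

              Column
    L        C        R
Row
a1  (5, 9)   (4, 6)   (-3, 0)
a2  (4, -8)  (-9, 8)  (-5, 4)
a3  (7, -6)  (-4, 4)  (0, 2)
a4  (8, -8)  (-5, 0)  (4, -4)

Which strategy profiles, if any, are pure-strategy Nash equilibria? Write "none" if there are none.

(a1, L): Row can switch to a3 (5 → 7). Not NE.
(a1, C): Column can switch to L (6 → 9). Not NE.
(a1, R): Row can switch to a3 (-3 → 0). Not NE.
(a2, L): Row can switch to a1 (4 → 5). Not NE.
(a2, C): Row can switch to a1 (-9 → 4). Not NE.
(a2, R): Row can switch to a1 (-5 → -3). Not NE.
(a3, L): Row can switch to a4 (7 → 8). Not NE.
(a3, C): Row can switch to a1 (-4 → 4). Not NE.
(a3, R): Row can switch to a4 (0 → 4). Not NE.
(a4, L): Column can switch to C (-8 → 0). Not NE.
(The remaining 2 profiles each have a profitable deviation by the same check.)

none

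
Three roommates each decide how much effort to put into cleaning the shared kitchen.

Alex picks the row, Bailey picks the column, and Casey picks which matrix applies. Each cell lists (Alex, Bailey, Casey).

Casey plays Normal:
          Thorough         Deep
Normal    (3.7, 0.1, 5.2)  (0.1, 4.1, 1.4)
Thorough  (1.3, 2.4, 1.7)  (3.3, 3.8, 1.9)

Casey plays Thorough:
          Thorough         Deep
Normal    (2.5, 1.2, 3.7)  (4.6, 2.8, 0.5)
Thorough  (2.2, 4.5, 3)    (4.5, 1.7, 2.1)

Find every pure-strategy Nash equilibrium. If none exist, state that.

none

(Normal, Thorough, Normal): Bailey can switch to Deep (0.1 → 4.1). Not NE.
(Normal, Thorough, Thorough): Bailey can switch to Deep (1.2 → 2.8). Not NE.
(Normal, Deep, Normal): Alex can switch to Thorough (0.1 → 3.3). Not NE.
(Normal, Deep, Thorough): Casey can switch to Normal (0.5 → 1.4). Not NE.
(Thorough, Thorough, Normal): Alex can switch to Normal (1.3 → 3.7). Not NE.
(Thorough, Thorough, Thorough): Alex can switch to Normal (2.2 → 2.5). Not NE.
(The remaining 2 profiles each have a profitable deviation by the same check.)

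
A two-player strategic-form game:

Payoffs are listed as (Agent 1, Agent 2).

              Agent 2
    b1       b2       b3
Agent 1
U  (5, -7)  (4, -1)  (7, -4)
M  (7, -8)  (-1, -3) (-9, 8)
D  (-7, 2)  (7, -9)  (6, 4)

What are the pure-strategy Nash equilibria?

none

(U, b1): Agent 1 can switch to M (5 → 7). Not NE.
(U, b2): Agent 1 can switch to D (4 → 7). Not NE.
(U, b3): Agent 2 can switch to b2 (-4 → -1). Not NE.
(M, b1): Agent 2 can switch to b2 (-8 → -3). Not NE.
(M, b2): Agent 1 can switch to U (-1 → 4). Not NE.
(M, b3): Agent 1 can switch to U (-9 → 7). Not NE.
(The remaining 3 profiles each have a profitable deviation by the same check.)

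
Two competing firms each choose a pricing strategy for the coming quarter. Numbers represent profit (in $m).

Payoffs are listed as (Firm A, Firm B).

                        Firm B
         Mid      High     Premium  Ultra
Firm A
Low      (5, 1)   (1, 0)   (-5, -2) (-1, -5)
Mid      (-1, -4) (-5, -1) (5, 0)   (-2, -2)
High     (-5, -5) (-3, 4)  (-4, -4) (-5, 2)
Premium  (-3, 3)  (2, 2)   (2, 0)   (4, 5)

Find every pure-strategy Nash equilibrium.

(Low, Mid); (Mid, Premium); (Premium, Ultra)

(Low, Mid): Firm A gets 5, best alternative -1; Firm B gets 1, best alternative 0. No profitable deviation — NE.
(Low, High): Firm A can switch to Premium (1 → 2). Not NE.
(Low, Premium): Firm A can switch to Mid (-5 → 5). Not NE.
(Low, Ultra): Firm A can switch to Premium (-1 → 4). Not NE.
(Mid, Mid): Firm A can switch to Low (-1 → 5). Not NE.
(Mid, High): Firm A can switch to Low (-5 → 1). Not NE.
(Mid, Premium): Firm A gets 5, best alternative 2; Firm B gets 0, best alternative -1. No profitable deviation — NE.
(Mid, Ultra): Firm A can switch to Low (-2 → -1). Not NE.
(Premium, Ultra): Firm A gets 4, best alternative -1; Firm B gets 5, best alternative 3. No profitable deviation — NE.
(The remaining 7 profiles each have a profitable deviation by the same check.)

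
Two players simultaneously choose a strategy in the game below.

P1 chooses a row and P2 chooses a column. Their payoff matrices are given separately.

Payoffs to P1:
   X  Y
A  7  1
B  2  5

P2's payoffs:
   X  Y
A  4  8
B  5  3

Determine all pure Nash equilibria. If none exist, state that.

For each player, find the best response to each opponent profile; mutual best responses are the pure NE.
P1 against X: payoffs 7, 2 → best response A.
P1 against Y: payoffs 1, 5 → best response B.
P2 against A: payoffs 4, 8 → best response Y.
P2 against B: payoffs 5, 3 → best response X.
No profile is a mutual best response for all players.

No pure-strategy Nash equilibrium.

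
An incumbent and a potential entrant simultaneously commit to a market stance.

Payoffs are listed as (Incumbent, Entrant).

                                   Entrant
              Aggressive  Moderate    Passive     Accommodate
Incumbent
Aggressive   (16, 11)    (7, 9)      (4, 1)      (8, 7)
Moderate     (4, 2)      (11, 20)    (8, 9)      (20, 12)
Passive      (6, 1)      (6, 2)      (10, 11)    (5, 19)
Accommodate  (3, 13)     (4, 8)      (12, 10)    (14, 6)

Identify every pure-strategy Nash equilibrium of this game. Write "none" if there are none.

Incumbent against Aggressive: payoffs 16, 4, 6, 3 → best response Aggressive.
Incumbent against Moderate: payoffs 7, 11, 6, 4 → best response Moderate.
Incumbent against Passive: payoffs 4, 8, 10, 12 → best response Accommodate.
Incumbent against Accommodate: payoffs 8, 20, 5, 14 → best response Moderate.
Entrant against Aggressive: payoffs 11, 9, 1, 7 → best response Aggressive.
Entrant against Moderate: payoffs 2, 20, 9, 12 → best response Moderate.
Entrant against Passive: payoffs 1, 2, 11, 19 → best response Accommodate.
Entrant against Accommodate: payoffs 13, 8, 10, 6 → best response Aggressive.
Mutual best responses: (Aggressive, Aggressive); (Moderate, Moderate).

The pure Nash equilibria are (Aggressive, Aggressive) and (Moderate, Moderate).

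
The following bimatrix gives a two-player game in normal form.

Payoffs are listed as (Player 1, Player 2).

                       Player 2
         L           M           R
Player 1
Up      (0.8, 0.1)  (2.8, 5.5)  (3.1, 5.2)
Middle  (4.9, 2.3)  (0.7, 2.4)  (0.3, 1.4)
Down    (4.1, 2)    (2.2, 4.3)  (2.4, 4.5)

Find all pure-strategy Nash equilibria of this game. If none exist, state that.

Player 1 against L: payoffs 0.8, 4.9, 4.1 → best response Middle.
Player 1 against M: payoffs 2.8, 0.7, 2.2 → best response Up.
Player 1 against R: payoffs 3.1, 0.3, 2.4 → best response Up.
Player 2 against Up: payoffs 0.1, 5.5, 5.2 → best response M.
Player 2 against Middle: payoffs 2.3, 2.4, 1.4 → best response M.
Player 2 against Down: payoffs 2, 4.3, 4.5 → best response R.
Mutual best responses: (Up, M).

The unique pure-strategy Nash equilibrium is (Up, M).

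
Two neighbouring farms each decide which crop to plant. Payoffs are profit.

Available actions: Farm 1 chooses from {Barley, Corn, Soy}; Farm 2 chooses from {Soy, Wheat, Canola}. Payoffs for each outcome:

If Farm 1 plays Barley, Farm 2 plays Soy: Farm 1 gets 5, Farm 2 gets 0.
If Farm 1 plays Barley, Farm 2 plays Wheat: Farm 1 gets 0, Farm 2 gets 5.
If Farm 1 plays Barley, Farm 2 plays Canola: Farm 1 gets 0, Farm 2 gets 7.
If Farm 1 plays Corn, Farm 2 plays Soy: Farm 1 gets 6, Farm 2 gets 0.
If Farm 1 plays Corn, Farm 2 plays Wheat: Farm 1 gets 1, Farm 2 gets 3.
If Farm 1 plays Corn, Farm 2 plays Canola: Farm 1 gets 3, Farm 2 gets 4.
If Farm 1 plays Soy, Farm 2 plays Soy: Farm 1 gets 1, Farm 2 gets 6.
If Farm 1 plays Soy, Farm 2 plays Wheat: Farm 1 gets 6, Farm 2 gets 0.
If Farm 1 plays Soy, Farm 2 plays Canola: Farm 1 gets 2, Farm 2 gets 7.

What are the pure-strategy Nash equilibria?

For each strategy profile, look for a profitable unilateral deviation.
(Barley, Soy): Farm 1 can switch to Corn (5 → 6). Not NE.
(Barley, Wheat): Farm 1 can switch to Corn (0 → 1). Not NE.
(Barley, Canola): Farm 1 can switch to Corn (0 → 3). Not NE.
(Corn, Soy): Farm 2 can switch to Wheat (0 → 3). Not NE.
(Corn, Wheat): Farm 1 can switch to Soy (1 → 6). Not NE.
(Corn, Canola): Farm 1 gets 3, best alternative 2; Farm 2 gets 4, best alternative 3. No profitable deviation — NE.
(Soy, Soy): Farm 1 can switch to Barley (1 → 5). Not NE.
(Soy, Wheat): Farm 2 can switch to Soy (0 → 6). Not NE.
(Soy, Canola): Farm 1 can switch to Corn (2 → 3). Not NE.

(Corn, Canola)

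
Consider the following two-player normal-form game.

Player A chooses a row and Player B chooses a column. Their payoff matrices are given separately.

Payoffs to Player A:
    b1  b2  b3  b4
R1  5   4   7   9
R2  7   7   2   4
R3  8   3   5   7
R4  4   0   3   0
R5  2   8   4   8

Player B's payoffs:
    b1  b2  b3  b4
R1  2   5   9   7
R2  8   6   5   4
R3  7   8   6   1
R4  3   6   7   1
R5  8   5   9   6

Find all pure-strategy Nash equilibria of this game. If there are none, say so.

(R1, b1): Player A can switch to R2 (5 → 7). Not NE.
(R1, b2): Player A can switch to R2 (4 → 7). Not NE.
(R1, b3): Player A gets 7, best alternative 5; Player B gets 9, best alternative 7. No profitable deviation — NE.
(R1, b4): Player B can switch to b3 (7 → 9). Not NE.
(R2, b1): Player A can switch to R3 (7 → 8). Not NE.
(R2, b2): Player A can switch to R5 (7 → 8). Not NE.
(R2, b3): Player A can switch to R1 (2 → 7). Not NE.
(R2, b4): Player A can switch to R1 (4 → 9). Not NE.
(R3, b1): Player B can switch to b2 (7 → 8). Not NE.
(R3, b2): Player A can switch to R1 (3 → 4). Not NE.
(R3, b3): Player A can switch to R1 (5 → 7). Not NE.
(The remaining 9 profiles each have a profitable deviation by the same check.)

Pure NE: (R1, b3)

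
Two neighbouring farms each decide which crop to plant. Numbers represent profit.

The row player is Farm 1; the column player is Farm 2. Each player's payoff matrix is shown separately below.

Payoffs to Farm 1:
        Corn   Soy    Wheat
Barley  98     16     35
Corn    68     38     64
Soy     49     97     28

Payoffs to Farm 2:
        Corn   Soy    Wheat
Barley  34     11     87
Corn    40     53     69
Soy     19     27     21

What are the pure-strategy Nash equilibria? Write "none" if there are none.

The pure Nash equilibria are (Corn, Wheat), (Soy, Soy).

(Barley, Corn): Farm 2 can switch to Wheat (34 → 87). Not NE.
(Barley, Soy): Farm 1 can switch to Corn (16 → 38). Not NE.
(Barley, Wheat): Farm 1 can switch to Corn (35 → 64). Not NE.
(Corn, Corn): Farm 1 can switch to Barley (68 → 98). Not NE.
(Corn, Soy): Farm 1 can switch to Soy (38 → 97). Not NE.
(Corn, Wheat): Farm 1 gets 64, best alternative 35; Farm 2 gets 69, best alternative 53. No profitable deviation — NE.
(Soy, Corn): Farm 1 can switch to Barley (49 → 98). Not NE.
(Soy, Soy): Farm 1 gets 97, best alternative 38; Farm 2 gets 27, best alternative 21. No profitable deviation — NE.
(Soy, Wheat): Farm 1 can switch to Barley (28 → 35). Not NE.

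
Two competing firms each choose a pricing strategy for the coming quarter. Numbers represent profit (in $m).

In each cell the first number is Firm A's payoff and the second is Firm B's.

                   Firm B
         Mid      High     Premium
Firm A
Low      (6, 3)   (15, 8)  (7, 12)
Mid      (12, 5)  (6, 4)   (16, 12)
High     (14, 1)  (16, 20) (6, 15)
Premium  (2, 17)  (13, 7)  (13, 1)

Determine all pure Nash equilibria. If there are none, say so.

Firm A against Mid: payoffs 6, 12, 14, 2 → best response High.
Firm A against High: payoffs 15, 6, 16, 13 → best response High.
Firm A against Premium: payoffs 7, 16, 6, 13 → best response Mid.
Firm B against Low: payoffs 3, 8, 12 → best response Premium.
Firm B against Mid: payoffs 5, 4, 12 → best response Premium.
Firm B against High: payoffs 1, 20, 15 → best response High.
Firm B against Premium: payoffs 17, 7, 1 → best response Mid.
Mutual best responses: (Mid, Premium); (High, High).

The pure Nash equilibria are (Mid, Premium); (High, High).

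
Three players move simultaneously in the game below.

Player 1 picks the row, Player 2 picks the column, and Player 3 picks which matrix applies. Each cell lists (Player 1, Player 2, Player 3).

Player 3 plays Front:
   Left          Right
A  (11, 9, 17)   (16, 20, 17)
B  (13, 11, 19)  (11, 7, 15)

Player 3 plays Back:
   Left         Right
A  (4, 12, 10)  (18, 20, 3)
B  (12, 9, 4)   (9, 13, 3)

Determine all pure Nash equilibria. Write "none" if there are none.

The pure Nash equilibria are (A, Right, Front) and (B, Left, Front).

For each player, find the best response to each opponent profile; mutual best responses are the pure NE.
Player 1 against (Left, Front): payoffs 11, 13 → best response B.
Player 1 against (Left, Back): payoffs 4, 12 → best response B.
Player 1 against (Right, Front): payoffs 16, 11 → best response A.
Player 1 against (Right, Back): payoffs 18, 9 → best response A.
Player 2 against (A, Front): payoffs 9, 20 → best response Right.
Player 2 against (A, Back): payoffs 12, 20 → best response Right.
Player 2 against (B, Front): payoffs 11, 7 → best response Left.
Player 2 against (B, Back): payoffs 9, 13 → best response Right.
Player 3 against (A, Left): payoffs 17, 10 → best response Front.
Player 3 against (A, Right): payoffs 17, 3 → best response Front.
Player 3 against (B, Left): payoffs 19, 4 → best response Front.
Player 3 against (B, Right): payoffs 15, 3 → best response Front.
Mutual best responses: (A, Right, Front); (B, Left, Front).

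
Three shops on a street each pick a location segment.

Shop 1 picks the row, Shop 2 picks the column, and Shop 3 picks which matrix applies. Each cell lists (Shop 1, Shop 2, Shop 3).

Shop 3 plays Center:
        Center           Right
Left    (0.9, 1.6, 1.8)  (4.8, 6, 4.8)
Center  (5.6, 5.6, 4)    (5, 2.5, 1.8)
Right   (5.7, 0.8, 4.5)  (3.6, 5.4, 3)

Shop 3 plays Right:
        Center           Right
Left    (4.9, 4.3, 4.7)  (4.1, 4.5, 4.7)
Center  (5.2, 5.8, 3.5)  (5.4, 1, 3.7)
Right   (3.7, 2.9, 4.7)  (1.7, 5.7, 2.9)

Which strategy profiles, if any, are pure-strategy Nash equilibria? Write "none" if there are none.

There is no pure-strategy Nash equilibrium.

Shop 1 against (Center, Center): payoffs 0.9, 5.6, 5.7 → best response Right.
Shop 1 against (Center, Right): payoffs 4.9, 5.2, 3.7 → best response Center.
Shop 1 against (Right, Center): payoffs 4.8, 5, 3.6 → best response Center.
Shop 1 against (Right, Right): payoffs 4.1, 5.4, 1.7 → best response Center.
Shop 2 against (Left, Center): payoffs 1.6, 6 → best response Right.
Shop 2 against (Left, Right): payoffs 4.3, 4.5 → best response Right.
Shop 2 against (Center, Center): payoffs 5.6, 2.5 → best response Center.
Shop 2 against (Center, Right): payoffs 5.8, 1 → best response Center.
Shop 2 against (Right, Center): payoffs 0.8, 5.4 → best response Right.
Shop 2 against (Right, Right): payoffs 2.9, 5.7 → best response Right.
Shop 3 against (Left, Center): payoffs 1.8, 4.7 → best response Right.
Shop 3 against (Left, Right): payoffs 4.8, 4.7 → best response Center.
Shop 3 against (Center, Center): payoffs 4, 3.5 → best response Center.
Shop 3 against (Center, Right): payoffs 1.8, 3.7 → best response Right.
Shop 3 against (Right, Center): payoffs 4.5, 4.7 → best response Right.
Shop 3 against (Right, Right): payoffs 3, 2.9 → best response Center.
No profile is a mutual best response for all players.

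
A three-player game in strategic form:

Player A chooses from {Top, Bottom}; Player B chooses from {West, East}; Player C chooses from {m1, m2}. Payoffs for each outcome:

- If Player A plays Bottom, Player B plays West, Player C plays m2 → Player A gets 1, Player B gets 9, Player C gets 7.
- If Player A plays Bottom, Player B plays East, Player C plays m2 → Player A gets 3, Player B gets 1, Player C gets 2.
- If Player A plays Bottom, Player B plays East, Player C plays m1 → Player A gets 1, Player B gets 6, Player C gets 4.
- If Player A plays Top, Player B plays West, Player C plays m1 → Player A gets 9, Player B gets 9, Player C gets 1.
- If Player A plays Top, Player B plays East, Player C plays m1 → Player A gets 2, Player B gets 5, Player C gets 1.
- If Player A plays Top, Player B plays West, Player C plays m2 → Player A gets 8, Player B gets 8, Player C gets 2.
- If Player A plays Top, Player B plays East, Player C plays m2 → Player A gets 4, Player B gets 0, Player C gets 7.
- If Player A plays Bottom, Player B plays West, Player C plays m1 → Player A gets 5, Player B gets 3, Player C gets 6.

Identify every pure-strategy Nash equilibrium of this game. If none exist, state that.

(Top, West, m2)

For each player, find the best response to each opponent profile; mutual best responses are the pure NE.
Player A against (West, m1): payoffs 9, 5 → best response Top.
Player A against (West, m2): payoffs 8, 1 → best response Top.
Player A against (East, m1): payoffs 2, 1 → best response Top.
Player A against (East, m2): payoffs 4, 3 → best response Top.
Player B against (Top, m1): payoffs 9, 5 → best response West.
Player B against (Top, m2): payoffs 8, 0 → best response West.
Player B against (Bottom, m1): payoffs 3, 6 → best response East.
Player B against (Bottom, m2): payoffs 9, 1 → best response West.
Player C against (Top, West): payoffs 1, 2 → best response m2.
Player C against (Top, East): payoffs 1, 7 → best response m2.
Player C against (Bottom, West): payoffs 6, 7 → best response m2.
Player C against (Bottom, East): payoffs 4, 2 → best response m1.
Mutual best responses: (Top, West, m2).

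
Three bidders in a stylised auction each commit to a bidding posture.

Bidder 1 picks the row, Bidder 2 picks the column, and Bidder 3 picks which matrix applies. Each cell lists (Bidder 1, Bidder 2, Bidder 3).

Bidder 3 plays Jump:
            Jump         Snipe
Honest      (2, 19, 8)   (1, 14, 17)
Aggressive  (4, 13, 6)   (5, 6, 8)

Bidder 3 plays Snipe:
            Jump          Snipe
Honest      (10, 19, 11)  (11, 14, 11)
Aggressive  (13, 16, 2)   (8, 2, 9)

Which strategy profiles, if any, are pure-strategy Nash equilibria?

Pure NE: (Aggressive, Jump, Jump)

Bidder 1 against (Jump, Jump): payoffs 2, 4 → best response Aggressive.
Bidder 1 against (Jump, Snipe): payoffs 10, 13 → best response Aggressive.
Bidder 1 against (Snipe, Jump): payoffs 1, 5 → best response Aggressive.
Bidder 1 against (Snipe, Snipe): payoffs 11, 8 → best response Honest.
Bidder 2 against (Honest, Jump): payoffs 19, 14 → best response Jump.
Bidder 2 against (Honest, Snipe): payoffs 19, 14 → best response Jump.
Bidder 2 against (Aggressive, Jump): payoffs 13, 6 → best response Jump.
Bidder 2 against (Aggressive, Snipe): payoffs 16, 2 → best response Jump.
Bidder 3 against (Honest, Jump): payoffs 8, 11 → best response Snipe.
Bidder 3 against (Honest, Snipe): payoffs 17, 11 → best response Jump.
Bidder 3 against (Aggressive, Jump): payoffs 6, 2 → best response Jump.
Bidder 3 against (Aggressive, Snipe): payoffs 8, 9 → best response Snipe.
Mutual best responses: (Aggressive, Jump, Jump).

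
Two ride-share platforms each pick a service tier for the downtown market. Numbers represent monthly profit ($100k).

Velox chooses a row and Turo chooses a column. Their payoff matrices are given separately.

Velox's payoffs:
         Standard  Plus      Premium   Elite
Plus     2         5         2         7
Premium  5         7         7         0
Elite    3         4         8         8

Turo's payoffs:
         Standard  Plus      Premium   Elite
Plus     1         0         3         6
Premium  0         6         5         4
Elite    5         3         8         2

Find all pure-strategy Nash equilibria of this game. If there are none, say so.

Pure-strategy Nash equilibria: (Premium, Plus); (Elite, Premium)

Velox against Standard: payoffs 2, 5, 3 → best response Premium.
Velox against Plus: payoffs 5, 7, 4 → best response Premium.
Velox against Premium: payoffs 2, 7, 8 → best response Elite.
Velox against Elite: payoffs 7, 0, 8 → best response Elite.
Turo against Plus: payoffs 1, 0, 3, 6 → best response Elite.
Turo against Premium: payoffs 0, 6, 5, 4 → best response Plus.
Turo against Elite: payoffs 5, 3, 8, 2 → best response Premium.
Mutual best responses: (Premium, Plus); (Elite, Premium).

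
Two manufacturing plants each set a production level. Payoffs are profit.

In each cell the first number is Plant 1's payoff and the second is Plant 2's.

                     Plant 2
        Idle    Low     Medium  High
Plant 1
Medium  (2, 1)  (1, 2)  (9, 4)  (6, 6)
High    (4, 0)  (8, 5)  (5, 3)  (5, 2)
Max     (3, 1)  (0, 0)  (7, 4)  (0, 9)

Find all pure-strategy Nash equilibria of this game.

Plant 1 against Idle: payoffs 2, 4, 3 → best response High.
Plant 1 against Low: payoffs 1, 8, 0 → best response High.
Plant 1 against Medium: payoffs 9, 5, 7 → best response Medium.
Plant 1 against High: payoffs 6, 5, 0 → best response Medium.
Plant 2 against Medium: payoffs 1, 2, 4, 6 → best response High.
Plant 2 against High: payoffs 0, 5, 3, 2 → best response Low.
Plant 2 against Max: payoffs 1, 0, 4, 9 → best response High.
Mutual best responses: (Medium, High); (High, Low).

Pure-strategy Nash equilibria: (Medium, High) and (High, Low)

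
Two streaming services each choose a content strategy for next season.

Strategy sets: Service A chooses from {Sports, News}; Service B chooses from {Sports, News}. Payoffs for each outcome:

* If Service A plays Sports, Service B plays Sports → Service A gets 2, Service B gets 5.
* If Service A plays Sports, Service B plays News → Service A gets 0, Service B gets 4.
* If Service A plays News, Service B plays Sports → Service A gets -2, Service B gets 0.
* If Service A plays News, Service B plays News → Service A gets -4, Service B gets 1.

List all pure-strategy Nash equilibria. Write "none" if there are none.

(Sports, Sports): Service A gets 2, best alternative -2; Service B gets 5, best alternative 4. No profitable deviation — NE.
(Sports, News): Service B can switch to Sports (4 → 5). Not NE.
(News, Sports): Service A can switch to Sports (-2 → 2). Not NE.
(News, News): Service A can switch to Sports (-4 → 0). Not NE.

Pure NE: (Sports, Sports)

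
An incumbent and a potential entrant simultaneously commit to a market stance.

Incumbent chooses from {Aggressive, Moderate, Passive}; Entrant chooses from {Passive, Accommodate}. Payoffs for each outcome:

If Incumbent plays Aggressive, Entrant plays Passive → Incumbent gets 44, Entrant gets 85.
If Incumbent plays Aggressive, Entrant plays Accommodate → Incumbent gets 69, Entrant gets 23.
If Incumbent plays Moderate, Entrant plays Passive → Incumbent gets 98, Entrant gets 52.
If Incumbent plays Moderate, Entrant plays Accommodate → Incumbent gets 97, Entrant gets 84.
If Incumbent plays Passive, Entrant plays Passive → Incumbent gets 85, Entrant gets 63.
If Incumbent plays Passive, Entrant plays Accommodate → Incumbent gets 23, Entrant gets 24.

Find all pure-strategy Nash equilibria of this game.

Pure NE: (Moderate, Accommodate)

Incumbent against Passive: payoffs 44, 98, 85 → best response Moderate.
Incumbent against Accommodate: payoffs 69, 97, 23 → best response Moderate.
Entrant against Aggressive: payoffs 85, 23 → best response Passive.
Entrant against Moderate: payoffs 52, 84 → best response Accommodate.
Entrant against Passive: payoffs 63, 24 → best response Passive.
Mutual best responses: (Moderate, Accommodate).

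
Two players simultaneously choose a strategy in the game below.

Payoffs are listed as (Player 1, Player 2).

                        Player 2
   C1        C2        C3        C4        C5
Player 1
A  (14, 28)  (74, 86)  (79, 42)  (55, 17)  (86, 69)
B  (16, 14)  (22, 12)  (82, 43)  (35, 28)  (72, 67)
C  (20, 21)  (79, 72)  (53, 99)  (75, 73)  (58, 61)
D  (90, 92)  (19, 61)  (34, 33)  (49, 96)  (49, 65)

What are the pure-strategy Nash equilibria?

(A, C1): Player 1 can switch to B (14 → 16). Not NE.
(A, C2): Player 1 can switch to C (74 → 79). Not NE.
(A, C3): Player 1 can switch to B (79 → 82). Not NE.
(A, C4): Player 1 can switch to C (55 → 75). Not NE.
(A, C5): Player 2 can switch to C2 (69 → 86). Not NE.
(B, C1): Player 1 can switch to C (16 → 20). Not NE.
(B, C2): Player 1 can switch to A (22 → 74). Not NE.
(B, C3): Player 2 can switch to C5 (43 → 67). Not NE.
(B, C4): Player 1 can switch to A (35 → 55). Not NE.
(B, C5): Player 1 can switch to A (72 → 86). Not NE.
(C, C1): Player 1 can switch to D (20 → 90). Not NE.
(C, C2): Player 2 can switch to C3 (72 → 99). Not NE.
(The remaining 8 profiles each have a profitable deviation by the same check.)

No pure-strategy Nash equilibrium.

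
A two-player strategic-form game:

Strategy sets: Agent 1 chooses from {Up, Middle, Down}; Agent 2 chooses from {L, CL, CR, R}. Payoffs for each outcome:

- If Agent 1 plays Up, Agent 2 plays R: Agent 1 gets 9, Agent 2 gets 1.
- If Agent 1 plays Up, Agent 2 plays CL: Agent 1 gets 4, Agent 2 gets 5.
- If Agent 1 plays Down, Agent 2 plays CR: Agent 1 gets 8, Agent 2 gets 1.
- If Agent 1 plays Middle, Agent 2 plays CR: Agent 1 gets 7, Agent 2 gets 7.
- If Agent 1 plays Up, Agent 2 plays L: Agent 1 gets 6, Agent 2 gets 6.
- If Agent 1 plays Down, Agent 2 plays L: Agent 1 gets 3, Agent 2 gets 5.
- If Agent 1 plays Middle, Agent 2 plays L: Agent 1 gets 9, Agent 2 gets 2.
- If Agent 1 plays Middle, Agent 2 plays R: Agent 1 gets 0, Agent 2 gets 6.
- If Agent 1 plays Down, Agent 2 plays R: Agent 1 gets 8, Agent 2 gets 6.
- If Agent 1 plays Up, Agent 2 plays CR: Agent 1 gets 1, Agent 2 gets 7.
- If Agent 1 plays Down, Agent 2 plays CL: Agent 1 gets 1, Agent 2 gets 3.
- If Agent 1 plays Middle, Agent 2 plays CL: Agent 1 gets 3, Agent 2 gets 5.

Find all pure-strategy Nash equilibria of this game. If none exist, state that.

Check each profile: it is a Nash equilibrium iff no player can strictly gain by switching unilaterally.
(Up, L): Agent 1 can switch to Middle (6 → 9). Not NE.
(Up, CL): Agent 2 can switch to L (5 → 6). Not NE.
(Up, CR): Agent 1 can switch to Middle (1 → 7). Not NE.
(Up, R): Agent 2 can switch to L (1 → 6). Not NE.
(Middle, L): Agent 2 can switch to CL (2 → 5). Not NE.
(Middle, CL): Agent 1 can switch to Up (3 → 4). Not NE.
(Middle, CR): Agent 1 can switch to Down (7 → 8). Not NE.
(Middle, R): Agent 1 can switch to Up (0 → 9). Not NE.
(The remaining 4 profiles each have a profitable deviation by the same check.)

There is no pure-strategy Nash equilibrium.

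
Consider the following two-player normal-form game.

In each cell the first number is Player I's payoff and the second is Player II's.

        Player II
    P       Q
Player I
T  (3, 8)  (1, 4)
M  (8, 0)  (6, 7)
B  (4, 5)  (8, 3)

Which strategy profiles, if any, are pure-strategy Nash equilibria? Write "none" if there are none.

This game has no pure Nash equilibrium.

For each player, find the best response to each opponent profile; mutual best responses are the pure NE.
Player I against P: payoffs 3, 8, 4 → best response M.
Player I against Q: payoffs 1, 6, 8 → best response B.
Player II against T: payoffs 8, 4 → best response P.
Player II against M: payoffs 0, 7 → best response Q.
Player II against B: payoffs 5, 3 → best response P.
No profile is a mutual best response for all players.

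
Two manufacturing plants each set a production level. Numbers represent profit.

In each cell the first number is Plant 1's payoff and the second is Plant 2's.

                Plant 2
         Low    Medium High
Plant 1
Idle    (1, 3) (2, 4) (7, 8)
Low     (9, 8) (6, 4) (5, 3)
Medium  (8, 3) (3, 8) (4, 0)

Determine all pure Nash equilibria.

Pure-strategy Nash equilibria: (Idle, High), (Low, Low)

Mark each player's best response to every combination of opponents' strategies; a profile where every player is best-responding is a pure Nash equilibrium.
Plant 1 against Low: payoffs 1, 9, 8 → best response Low.
Plant 1 against Medium: payoffs 2, 6, 3 → best response Low.
Plant 1 against High: payoffs 7, 5, 4 → best response Idle.
Plant 2 against Idle: payoffs 3, 4, 8 → best response High.
Plant 2 against Low: payoffs 8, 4, 3 → best response Low.
Plant 2 against Medium: payoffs 3, 8, 0 → best response Medium.
Mutual best responses: (Idle, High); (Low, Low).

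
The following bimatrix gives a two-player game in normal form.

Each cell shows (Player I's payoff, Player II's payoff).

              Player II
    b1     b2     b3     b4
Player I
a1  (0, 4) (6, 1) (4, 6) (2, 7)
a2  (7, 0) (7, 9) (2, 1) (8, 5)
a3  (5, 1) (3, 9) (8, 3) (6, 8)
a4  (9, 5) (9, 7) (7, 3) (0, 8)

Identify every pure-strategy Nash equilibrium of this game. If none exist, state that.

Check each profile: it is a Nash equilibrium iff no player can strictly gain by switching unilaterally.
(a1, b1): Player I can switch to a2 (0 → 7). Not NE.
(a1, b2): Player I can switch to a2 (6 → 7). Not NE.
(a1, b3): Player I can switch to a3 (4 → 8). Not NE.
(a1, b4): Player I can switch to a2 (2 → 8). Not NE.
(a2, b1): Player I can switch to a4 (7 → 9). Not NE.
(a2, b2): Player I can switch to a4 (7 → 9). Not NE.
(a2, b3): Player I can switch to a1 (2 → 4). Not NE.
(a2, b4): Player II can switch to b2 (5 → 9). Not NE.
(The remaining 8 profiles each have a profitable deviation by the same check.)

This game has no pure Nash equilibrium.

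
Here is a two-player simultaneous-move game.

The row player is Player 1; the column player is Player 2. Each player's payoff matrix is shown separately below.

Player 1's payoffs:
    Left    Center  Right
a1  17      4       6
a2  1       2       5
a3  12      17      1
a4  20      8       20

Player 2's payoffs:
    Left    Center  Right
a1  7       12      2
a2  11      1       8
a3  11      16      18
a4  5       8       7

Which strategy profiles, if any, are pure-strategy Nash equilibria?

Player 1 against Left: payoffs 17, 1, 12, 20 → best response a4.
Player 1 against Center: payoffs 4, 2, 17, 8 → best response a3.
Player 1 against Right: payoffs 6, 5, 1, 20 → best response a4.
Player 2 against a1: payoffs 7, 12, 2 → best response Center.
Player 2 against a2: payoffs 11, 1, 8 → best response Left.
Player 2 against a3: payoffs 11, 16, 18 → best response Right.
Player 2 against a4: payoffs 5, 8, 7 → best response Center.
No profile is a mutual best response for all players.

No pure-strategy Nash equilibrium.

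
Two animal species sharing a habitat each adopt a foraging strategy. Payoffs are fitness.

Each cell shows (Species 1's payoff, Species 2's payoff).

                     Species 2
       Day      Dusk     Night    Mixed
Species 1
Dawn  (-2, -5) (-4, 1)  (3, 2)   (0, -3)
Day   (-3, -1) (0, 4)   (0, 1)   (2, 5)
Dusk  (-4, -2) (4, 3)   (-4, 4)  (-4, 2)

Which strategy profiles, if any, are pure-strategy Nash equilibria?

The pure Nash equilibria are (Dawn, Night), (Day, Mixed).

Species 1 against Day: payoffs -2, -3, -4 → best response Dawn.
Species 1 against Dusk: payoffs -4, 0, 4 → best response Dusk.
Species 1 against Night: payoffs 3, 0, -4 → best response Dawn.
Species 1 against Mixed: payoffs 0, 2, -4 → best response Day.
Species 2 against Dawn: payoffs -5, 1, 2, -3 → best response Night.
Species 2 against Day: payoffs -1, 4, 1, 5 → best response Mixed.
Species 2 against Dusk: payoffs -2, 3, 4, 2 → best response Night.
Mutual best responses: (Dawn, Night); (Day, Mixed).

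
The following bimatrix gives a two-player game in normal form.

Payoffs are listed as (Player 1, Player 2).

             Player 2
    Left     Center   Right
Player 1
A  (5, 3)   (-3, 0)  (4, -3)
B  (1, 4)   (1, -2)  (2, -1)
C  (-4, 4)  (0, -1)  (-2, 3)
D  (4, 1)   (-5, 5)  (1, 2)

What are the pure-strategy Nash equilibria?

(A, Left): Player 1 gets 5, best alternative 4; Player 2 gets 3, best alternative 0. No profitable deviation — NE.
(A, Center): Player 1 can switch to B (-3 → 1). Not NE.
(A, Right): Player 2 can switch to Left (-3 → 3). Not NE.
(B, Left): Player 1 can switch to A (1 → 5). Not NE.
(B, Center): Player 2 can switch to Left (-2 → 4). Not NE.
(B, Right): Player 1 can switch to A (2 → 4). Not NE.
(C, Left): Player 1 can switch to A (-4 → 5). Not NE.
(The remaining 5 profiles each have a profitable deviation by the same check.)

The unique pure-strategy Nash equilibrium is (A, Left).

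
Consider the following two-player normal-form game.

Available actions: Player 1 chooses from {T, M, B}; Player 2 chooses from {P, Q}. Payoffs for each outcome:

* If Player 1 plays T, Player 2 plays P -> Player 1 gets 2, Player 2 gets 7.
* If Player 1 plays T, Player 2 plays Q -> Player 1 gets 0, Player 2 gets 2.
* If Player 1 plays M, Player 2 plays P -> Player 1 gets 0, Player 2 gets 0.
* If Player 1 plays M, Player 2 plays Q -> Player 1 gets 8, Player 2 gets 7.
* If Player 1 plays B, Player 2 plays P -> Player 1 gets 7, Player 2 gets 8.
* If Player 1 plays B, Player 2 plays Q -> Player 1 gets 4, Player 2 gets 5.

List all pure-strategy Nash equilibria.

(T, P): Player 1 can switch to B (2 → 7). Not NE.
(T, Q): Player 1 can switch to M (0 → 8). Not NE.
(M, P): Player 1 can switch to T (0 → 2). Not NE.
(M, Q): Player 1 gets 8, best alternative 4; Player 2 gets 7, best alternative 0. No profitable deviation — NE.
(B, P): Player 1 gets 7, best alternative 2; Player 2 gets 8, best alternative 5. No profitable deviation — NE.
(B, Q): Player 1 can switch to M (4 → 8). Not NE.

Pure-strategy Nash equilibria: (M, Q), (B, P)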